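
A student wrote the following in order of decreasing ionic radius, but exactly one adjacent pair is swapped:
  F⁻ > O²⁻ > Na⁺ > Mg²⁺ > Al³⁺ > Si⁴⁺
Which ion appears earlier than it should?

F⁻

Compare adjacent ions: both have 10 electrons but Z(F)=9 > Z(O)=8, so F⁻ should be the smaller of the two — yet in this decreasing list F⁻ sits before O²⁻. Nothing else is reversed, so F⁻ should move one place to the right.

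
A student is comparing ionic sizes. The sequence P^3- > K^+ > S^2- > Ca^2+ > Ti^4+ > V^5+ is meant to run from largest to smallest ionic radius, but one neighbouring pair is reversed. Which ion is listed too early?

Scanning neighbour by neighbour, only K^+/S^2- violates a trend: K^+ and S^2- share 18 electrons; the higher nuclear charge on K (Z=19) contracts it more, so K^+ < S^2-. That makes K^+ the one sitting a position early relative to where it belongs.

K^+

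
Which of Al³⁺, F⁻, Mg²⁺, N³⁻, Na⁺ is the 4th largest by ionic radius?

All of these have 10 electrons (isoelectronic). With the same electron cloud, the ion with the most protons pulls it in tightest. Nuclear charges: Al³⁺ (Z=13), Mg²⁺ (Z=12), Na⁺ (Z=11), F⁻ (Z=9), N³⁻ (Z=7). Highest Z is smallest.
Ordering: Al³⁺ < Mg²⁺ < Na⁺ < F⁻ < N³⁻. The 4th largest is Mg²⁺.

Mg²⁺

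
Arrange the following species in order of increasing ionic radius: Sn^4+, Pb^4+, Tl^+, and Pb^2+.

Work out protons and electrons: Sn^4+: 46 e⁻, Z=50, Pb^4+: 78 e⁻, Z=82, Pb^2+: 80 e⁻, Z=82, Tl^+: 80 e⁻, Z=81. Sn^4+ < Pb^4+ (same group, period 5 vs 6); Pb^4+ < Pb^2+ (same element, +4 vs +2); Pb^2+ < Tl^+ (both 80 e⁻, Z=82>81).

Sn^4+ < Pb^4+ < Pb^2+ < Tl^+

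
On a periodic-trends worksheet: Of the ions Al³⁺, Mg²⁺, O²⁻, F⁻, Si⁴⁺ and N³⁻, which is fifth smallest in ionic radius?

All of these have 10 electrons (isoelectronic). With the same electron cloud, the ion with the most protons pulls it in tightest. Nuclear charges: Si⁴⁺ (Z=14), Al³⁺ (Z=13), Mg²⁺ (Z=12), F⁻ (Z=9), O²⁻ (Z=8), N³⁻ (Z=7). Highest Z is smallest.
Ordering: Si⁴⁺ < Al³⁺ < Mg²⁺ < F⁻ < O²⁻ < N³⁻. The fifth smallest is O²⁻.

O²⁻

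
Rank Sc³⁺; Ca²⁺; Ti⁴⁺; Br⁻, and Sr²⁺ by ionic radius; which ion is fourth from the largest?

Sc³⁺

Work out protons and electrons: Ti⁴⁺ (Z=22, 18 e⁻), Sc³⁺ (Z=21, 18 e⁻), Ca²⁺ (Z=20, 18 e⁻), Sr²⁺ (Z=38, 36 e⁻), Br⁻ (Z=35, 36 e⁻). Ti⁴⁺ < Sc³⁺ (isoelectronic, higher Z=22 is smaller); Sc³⁺ < Ca²⁺ (both 18 e⁻, Z=21>20); Ca²⁺ < Sr²⁺ (same group, 1 shell fewer); Sr²⁺ < Br⁻ (both 36 e⁻, Z=38>35).
Ordering: Ti⁴⁺ < Sc³⁺ < Ca²⁺ < Sr²⁺ < Br⁻. The fourth largest is Sc³⁺.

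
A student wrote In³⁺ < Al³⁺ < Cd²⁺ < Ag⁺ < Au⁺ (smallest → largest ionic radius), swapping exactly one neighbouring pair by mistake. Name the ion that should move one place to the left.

The pair In³⁺, Al³⁺ is the wrong way round — Al³⁺ and In³⁺ are in one column with the same charge; the lighter period-3 ion has 2 fewer shells and is smaller. All other adjacent pairs agree with periodic trends, so Al³⁺ is the misplaced ion.

Al³⁺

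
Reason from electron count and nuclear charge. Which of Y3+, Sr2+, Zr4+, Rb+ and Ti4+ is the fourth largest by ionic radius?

Zr4+

Work out protons and electrons: Ti4+: 18 e⁻, Z=22, Zr4+: 36 e⁻, Z=40, Y3+: 36 e⁻, Z=39, Sr2+: 36 e⁻, Z=38, Rb+: 36 e⁻, Z=37. Ti4+ < Zr4+ (same group, 1 shell fewer); Zr4+ < Y3+ (both 36 e⁻, Z=40>39); Y3+ < Sr2+ (isoelectronic, higher Z=39 is smaller); Sr2+ < Rb+ (both 36 e⁻, Z=38>37).
Ordering: Ti4+ < Zr4+ < Y3+ < Sr2+ < Rb+. The fourth largest is Zr4+.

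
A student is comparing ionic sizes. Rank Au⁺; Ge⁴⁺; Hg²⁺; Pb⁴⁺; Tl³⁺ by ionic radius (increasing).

Work out protons and electrons: Ge⁴⁺: 28 e⁻, Z=32, Pb⁴⁺: 78 e⁻, Z=82, Tl³⁺: 78 e⁻, Z=81, Hg²⁺: 78 e⁻, Z=80, Au⁺: 78 e⁻, Z=79. Ge⁴⁺ < Pb⁴⁺ (same group, 2 shells fewer); Pb⁴⁺ < Tl³⁺ (isoelectronic, higher Z=82 is smaller); Tl³⁺ < Hg²⁺ (both 78 e⁻, Z=81>80); Hg²⁺ < Au⁺ (both 78 e⁻, Z=80>79).

Ge⁴⁺ < Pb⁴⁺ < Tl³⁺ < Hg²⁺ < Au⁺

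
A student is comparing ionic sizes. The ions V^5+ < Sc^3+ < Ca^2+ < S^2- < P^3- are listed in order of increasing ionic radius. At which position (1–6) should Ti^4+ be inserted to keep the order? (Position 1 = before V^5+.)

2

These species are isoelectronic with 18 electrons. The only difference is the number of protons: V^5+ (Z=23), Ti^4+ (Z=22), Sc^3+ (Z=21), Ca^2+ (Z=20), S^2- (Z=16), P^3- (Z=15). The strongest nuclear pull (V^5+) gives the smallest ion.
Merged order: V^5+ < Ti^4+ < Sc^3+ < Ca^2+ < S^2- < P^3- — Ti^4+ is number 2.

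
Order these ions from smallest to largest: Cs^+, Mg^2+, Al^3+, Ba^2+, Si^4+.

Si^4+ < Al^3+ < Mg^2+ < Ba^2+ < Cs^+

Si^4+ (Z=14, 10 e⁻), Al^3+ (Z=13, 10 e⁻), Mg^2+ (Z=12, 10 e⁻), Ba^2+ (Z=56, 54 e⁻), Cs^+ (Z=55, 54 e⁻). Si^4+ < Al^3+ (isoelectronic, higher Z=14 is smaller); Al^3+ < Mg^2+ (both 10 e⁻, Z=13>12); Mg^2+ < Ba^2+ (same group, period 3 vs 6); Ba^2+ < Cs^+ (isoelectronic, higher Z=56 is smaller).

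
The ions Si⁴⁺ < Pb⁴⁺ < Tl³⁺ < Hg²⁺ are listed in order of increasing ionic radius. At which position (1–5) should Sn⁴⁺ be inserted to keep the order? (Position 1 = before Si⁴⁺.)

Work out protons and electrons: Si⁴⁺ (Z=14, 10 e⁻), Sn⁴⁺ (Z=50, 46 e⁻), Pb⁴⁺ (Z=82, 78 e⁻), Tl³⁺ (Z=81, 78 e⁻), Hg²⁺ (Z=80, 78 e⁻). Si⁴⁺ < Sn⁴⁺ (same group, period 3 vs 5); Sn⁴⁺ < Pb⁴⁺ (same group, period 5 vs 6); Pb⁴⁺ < Tl³⁺ (both 78 e⁻, Z=82>81); Tl³⁺ < Hg²⁺ (both 78 e⁻, Z=81>80).
Merged order: Si⁴⁺ < Sn⁴⁺ < Pb⁴⁺ < Tl³⁺ < Hg²⁺ — Sn⁴⁺ is number 2.

2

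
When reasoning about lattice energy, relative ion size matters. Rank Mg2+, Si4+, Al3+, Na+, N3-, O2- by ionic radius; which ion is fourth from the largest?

Mg2+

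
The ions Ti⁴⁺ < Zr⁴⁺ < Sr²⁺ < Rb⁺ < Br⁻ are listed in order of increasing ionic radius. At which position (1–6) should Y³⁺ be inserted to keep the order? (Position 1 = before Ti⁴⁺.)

Ti⁴⁺ has 18 e⁻ (Z=22), Zr⁴⁺ has 36 e⁻ (Z=40), Y³⁺ has 36 e⁻ (Z=39), Sr²⁺ has 36 e⁻ (Z=38), Rb⁺ has 36 e⁻ (Z=37), Br⁻ has 36 e⁻ (Z=35). Ti⁴⁺ < Zr⁴⁺ (same group, period 4 vs 5); Zr⁴⁺ < Y³⁺ (isoelectronic, higher Z=40 is smaller); Y³⁺ < Sr²⁺ (both 36 e⁻, Z=39>38); Sr²⁺ < Rb⁺ (isoelectronic, higher Z=38 is smaller); Rb⁺ < Br⁻ (both 36 e⁻, Z=37>35).
The complete sequence is Ti⁴⁺ < Zr⁴⁺ < Y³⁺ < Sr²⁺ < Rb⁺ < Br⁻. Y³⁺ sits at position 3.

3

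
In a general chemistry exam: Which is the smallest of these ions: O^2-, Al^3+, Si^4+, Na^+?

Si^4+

Isoelectronic series (10 e⁻ each). Size is set by nuclear charge: more protons means a smaller ion. Si^4+ (Z=14), Al^3+ (Z=13), Na^+ (Z=11), O^2- (Z=8).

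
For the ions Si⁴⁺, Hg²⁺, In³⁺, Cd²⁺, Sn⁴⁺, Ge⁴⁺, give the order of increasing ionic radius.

First list Z and electron count for each: Si⁴⁺: 10 e⁻, Z=14, Ge⁴⁺: 28 e⁻, Z=32, Sn⁴⁺: 46 e⁻, Z=50, In³⁺: 46 e⁻, Z=49, Cd²⁺: 46 e⁻, Z=48, Hg²⁺: 78 e⁻, Z=80. Si⁴⁺ < Ge⁴⁺ (same group, 1 shell fewer); Ge⁴⁺ < Sn⁴⁺ (same group, 1 shell fewer); Sn⁴⁺ < In³⁺ (isoelectronic, higher Z=50 is smaller); In³⁺ < Cd²⁺ (both 46 e⁻, Z=49>48); Cd²⁺ < Hg²⁺ (same group, period 5 vs 6).

Si⁴⁺ < Ge⁴⁺ < Sn⁴⁺ < In³⁺ < Cd²⁺ < Hg²⁺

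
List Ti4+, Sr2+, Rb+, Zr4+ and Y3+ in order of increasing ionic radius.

Ti4+ < Zr4+ < Y3+ < Sr2+ < Rb+

Ti4+ (Z=22, 18 e⁻), Zr4+ (Z=40, 36 e⁻), Y3+ (Z=39, 36 e⁻), Sr2+ (Z=38, 36 e⁻), Rb+ (Z=37, 36 e⁻). Ti4+ < Zr4+ (same group, period 4 vs 5); Zr4+ < Y3+ (both 36 e⁻, Z=40>39); Y3+ < Sr2+ (isoelectronic, higher Z=39 is smaller); Sr2+ < Rb+ (both 36 e⁻, Z=38>37).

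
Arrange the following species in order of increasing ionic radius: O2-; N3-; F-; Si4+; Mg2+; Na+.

Each ion has 10 electrons. The ranking follows nuclear charge in reverse — greater Z gives a smaller radius. Si4+ (Z=14), Mg2+ (Z=12), Na+ (Z=11), F- (Z=9), O2- (Z=8), N3- (Z=7).

Si4+ < Mg2+ < Na+ < F- < O2- < N3-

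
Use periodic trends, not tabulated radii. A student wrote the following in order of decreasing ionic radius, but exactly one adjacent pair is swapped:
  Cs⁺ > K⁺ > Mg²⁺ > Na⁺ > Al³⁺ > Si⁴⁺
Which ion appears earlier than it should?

The pair Mg²⁺, Na⁺ is the wrong way round — Mg²⁺ and Na⁺ share 10 electrons; the higher nuclear charge on Mg (Z=12) contracts it more, so Mg²⁺ < Na⁺. All other adjacent pairs agree with periodic trends, so Mg²⁺ is the misplaced ion.

Mg²⁺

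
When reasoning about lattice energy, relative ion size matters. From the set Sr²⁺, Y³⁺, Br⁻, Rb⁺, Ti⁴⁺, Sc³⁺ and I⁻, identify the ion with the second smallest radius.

Sc³⁺

First list Z and electron count for each: Ti⁴⁺ has 18 e⁻ (Z=22), Sc³⁺ has 18 e⁻ (Z=21), Y³⁺ has 36 e⁻ (Z=39), Sr²⁺ has 36 e⁻ (Z=38), Rb⁺ has 36 e⁻ (Z=37), Br⁻ has 36 e⁻ (Z=35), I⁻ has 54 e⁻ (Z=53). Ti⁴⁺ < Sc³⁺ (both 18 e⁻, Z=22>21); Sc³⁺ < Y³⁺ (same group, 1 shell fewer); Y³⁺ < Sr²⁺ (isoelectronic, higher Z=39 is smaller); Sr²⁺ < Rb⁺ (both 36 e⁻, Z=38>37); Rb⁺ < Br⁻ (both 36 e⁻, Z=37>35); Br⁻ < I⁻ (same group, period 4 vs 5).
Full ascending order: Ti⁴⁺ < Sc³⁺ < Y³⁺ < Sr²⁺ < Rb⁺ < Br⁻ < I⁻. Counting from the smallest, position 2 is Sc³⁺.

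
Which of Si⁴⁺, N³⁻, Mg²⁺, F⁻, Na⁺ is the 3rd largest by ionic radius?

Na⁺

These species are isoelectronic with 10 electrons. The only difference is the number of protons: Si⁴⁺ (Z=14), Mg²⁺ (Z=12), Na⁺ (Z=11), F⁻ (Z=9), N³⁻ (Z=7). The strongest nuclear pull (Si⁴⁺) gives the smallest ion.
Ordering: Si⁴⁺ < Mg²⁺ < Na⁺ < F⁻ < N³⁻. The 3rd largest is Na⁺.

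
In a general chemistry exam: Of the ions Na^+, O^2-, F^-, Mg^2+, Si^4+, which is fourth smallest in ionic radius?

F^-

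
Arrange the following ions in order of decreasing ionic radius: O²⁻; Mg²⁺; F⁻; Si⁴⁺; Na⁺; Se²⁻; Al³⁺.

Se²⁻ > O²⁻ > F⁻ > Na⁺ > Mg²⁺ > Al³⁺ > Si⁴⁺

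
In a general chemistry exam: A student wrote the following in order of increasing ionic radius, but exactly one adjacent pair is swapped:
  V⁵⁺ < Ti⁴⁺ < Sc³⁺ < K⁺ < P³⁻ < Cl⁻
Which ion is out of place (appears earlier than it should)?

Check each adjacent pair. P³⁻ and Cl⁻ are reversed: both have 18 electrons but Z(Cl)=17 > Z(P)=15, so Cl⁻ should be the smaller of the two. No other neighbouring pair contradicts the periodic trends, so P³⁻ is the ion listed too early.

P³⁻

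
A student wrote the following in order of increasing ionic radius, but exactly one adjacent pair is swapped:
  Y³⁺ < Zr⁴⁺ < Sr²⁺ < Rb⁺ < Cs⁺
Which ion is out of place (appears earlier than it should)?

Y³⁺

Scanning neighbour by neighbour, only Y³⁺/Zr⁴⁺ violates a trend: they are isoelectronic (36 e⁻) and Zr has more protons than Y (40 vs 39), making Zr⁴⁺ smaller. That makes Y³⁺ the one sitting a position early relative to where it belongs.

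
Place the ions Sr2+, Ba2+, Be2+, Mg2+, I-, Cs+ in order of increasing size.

Electron counts and nuclear charges: Be2+ (Z=4, 2 e⁻), Mg2+ (Z=12, 10 e⁻), Sr2+ (Z=38, 36 e⁻), Ba2+ (Z=56, 54 e⁻), Cs+ (Z=55, 54 e⁻), I- (Z=53, 54 e⁻). Be2+ < Mg2+ (same group, 1 shell fewer); Mg2+ < Sr2+ (same group, 2 shells fewer); Sr2+ < Ba2+ (same group, period 5 vs 6); Ba2+ < Cs+ (isoelectronic, higher Z=56 is smaller); Cs+ < I- (both 54 e⁻, Z=55>53).

Be2+ < Mg2+ < Sr2+ < Ba2+ < Cs+ < I-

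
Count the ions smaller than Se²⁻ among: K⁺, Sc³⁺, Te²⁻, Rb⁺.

Electron counts and nuclear charges: Sc³⁺: 18 e⁻, Z=21, K⁺: 18 e⁻, Z=19, Rb⁺: 36 e⁻, Z=37, Se²⁻: 36 e⁻, Z=34, Te²⁻: 54 e⁻, Z=52. Sc³⁺ < K⁺ (isoelectronic, higher Z=21 is smaller); K⁺ < Rb⁺ (same group, 1 shell fewer); Rb⁺ < Se²⁻ (both 36 e⁻, Z=37>34); Se²⁻ < Te²⁻ (same group, period 4 vs 5).
Overall: Sc³⁺ < K⁺ < Rb⁺ < Se²⁻ < Te²⁻. Se²⁻ has 3 below it and 1 above. So 3 are smaller.

3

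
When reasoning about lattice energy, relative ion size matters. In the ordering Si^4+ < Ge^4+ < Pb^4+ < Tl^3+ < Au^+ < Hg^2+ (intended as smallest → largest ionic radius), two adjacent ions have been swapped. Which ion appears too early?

Scanning neighbour by neighbour, only Au^+/Hg^2+ violates a trend: they are isoelectronic (78 e⁻) and Hg has more protons than Au (80 vs 79), making Hg^2+ smaller. That makes Au^+ the one sitting a position early relative to where it belongs.

Au^+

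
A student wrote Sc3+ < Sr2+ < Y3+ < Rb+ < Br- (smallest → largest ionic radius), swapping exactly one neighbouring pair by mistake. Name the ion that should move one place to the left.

Compare adjacent ions: they are isoelectronic (36 e⁻) and Y has more protons than Sr (39 vs 38), making Y3+ smaller — yet in this increasing list Sr2+ sits before Y3+. Nothing else is reversed, so Y3+ should move one place to the left.

Y3+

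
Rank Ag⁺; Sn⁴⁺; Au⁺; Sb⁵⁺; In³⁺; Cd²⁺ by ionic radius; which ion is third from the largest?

Electron counts and nuclear charges: Sb⁵⁺ has 46 e⁻ (Z=51), Sn⁴⁺ has 46 e⁻ (Z=50), In³⁺ has 46 e⁻ (Z=49), Cd²⁺ has 46 e⁻ (Z=48), Ag⁺ has 46 e⁻ (Z=47), Au⁺ has 78 e⁻ (Z=79). Sb⁵⁺ < Sn⁴⁺ (isoelectronic, higher Z=51 is smaller); Sn⁴⁺ < In³⁺ (both 46 e⁻, Z=50>49); In³⁺ < Cd²⁺ (isoelectronic, higher Z=49 is smaller); Cd²⁺ < Ag⁺ (isoelectronic, higher Z=48 is smaller); Ag⁺ < Au⁺ (same group, period 5 vs 6).
So the order is Sb⁵⁺ < Sn⁴⁺ < In³⁺ < Cd²⁺ < Ag⁺ < Au⁺; the 3rd-largest ion is Cd²⁺.

Cd²⁺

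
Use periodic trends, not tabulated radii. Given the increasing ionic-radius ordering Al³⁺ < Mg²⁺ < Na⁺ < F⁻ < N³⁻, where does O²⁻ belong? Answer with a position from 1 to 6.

5

Isoelectronic series (10 e⁻ each). Size is set by nuclear charge: more protons means a smaller ion. Al³⁺ (Z=13), Mg²⁺ (Z=12), Na⁺ (Z=11), F⁻ (Z=9), O²⁻ (Z=8), N³⁻ (Z=7).
With O²⁻ included the full order is Al³⁺ < Mg²⁺ < Na⁺ < F⁻ < O²⁻ < N³⁻, so it takes position 5.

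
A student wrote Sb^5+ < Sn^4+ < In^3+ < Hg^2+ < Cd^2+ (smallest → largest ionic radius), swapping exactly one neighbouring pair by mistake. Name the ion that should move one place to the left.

The pair Hg^2+, Cd^2+ is the wrong way round — both in group 12 with the same charge; Cd^2+ (period 5) has the smaller radius. All other adjacent pairs agree with periodic trends, so Cd^2+ is the misplaced ion.

Cd^2+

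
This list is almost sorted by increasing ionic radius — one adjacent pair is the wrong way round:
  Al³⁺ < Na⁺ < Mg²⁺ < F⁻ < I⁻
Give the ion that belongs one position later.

Na⁺

The pair Na⁺, Mg²⁺ is the wrong way round — they are isoelectronic (10 e⁻) and Mg has more protons than Na (12 vs 11), making Mg²⁺ smaller. All other adjacent pairs agree with periodic trends, so Na⁺ is the misplaced ion.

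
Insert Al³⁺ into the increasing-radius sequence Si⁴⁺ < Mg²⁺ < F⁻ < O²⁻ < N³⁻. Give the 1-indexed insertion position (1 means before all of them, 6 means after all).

2

These species are isoelectronic with 10 electrons. The only difference is the number of protons: Si⁴⁺ (Z=14), Al³⁺ (Z=13), Mg²⁺ (Z=12), F⁻ (Z=9), O²⁻ (Z=8), N³⁻ (Z=7). The strongest nuclear pull (Si⁴⁺) gives the smallest ion.
With Al³⁺ included the full order is Si⁴⁺ < Al³⁺ < Mg²⁺ < F⁻ < O²⁻ < N³⁻, so it takes position 2.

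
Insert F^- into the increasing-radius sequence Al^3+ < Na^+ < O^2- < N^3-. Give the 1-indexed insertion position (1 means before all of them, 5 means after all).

Isoelectronic series (10 e⁻ each). Size is set by nuclear charge: more protons means a smaller ion. Al^3+ (Z=13), Na^+ (Z=11), F^- (Z=9), O^2- (Z=8), N^3- (Z=7).
The complete sequence is Al^3+ < Na^+ < F^- < O^2- < N^3-. F^- sits at position 3.

3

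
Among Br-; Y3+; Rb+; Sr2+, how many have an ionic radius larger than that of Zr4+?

4

These species are isoelectronic with 36 electrons. The only difference is the number of protons: Zr4+ (Z=40), Y3+ (Z=39), Sr2+ (Z=38), Rb+ (Z=37), Br- (Z=35). The strongest nuclear pull (Zr4+) gives the smallest ion.
Placing each against Zr4+: smaller — none; larger — Y3+, Sr2+, Rb+, Br-. Count: 4.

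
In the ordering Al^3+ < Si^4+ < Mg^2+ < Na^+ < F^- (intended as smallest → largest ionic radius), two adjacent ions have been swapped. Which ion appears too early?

Al^3+

Compare adjacent ions: both have 10 electrons but Z(Si)=14 > Z(Al)=13, so Si^4+ should be the smaller of the two — yet in this increasing list Al^3+ sits before Si^4+. Nothing else is reversed, so Al^3+ should move one place to the right.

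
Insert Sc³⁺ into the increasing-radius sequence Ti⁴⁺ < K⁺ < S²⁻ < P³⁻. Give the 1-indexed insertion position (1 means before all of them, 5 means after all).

These species are isoelectronic with 18 electrons. The only difference is the number of protons: Ti⁴⁺ (Z=22), Sc³⁺ (Z=21), K⁺ (Z=19), S²⁻ (Z=16), P³⁻ (Z=15). The strongest nuclear pull (Ti⁴⁺) gives the smallest ion.
Putting Sc³⁺ in gives Ti⁴⁺ < Sc³⁺ < K⁺ < S²⁻ < P³⁻; it lands at slot 2.

2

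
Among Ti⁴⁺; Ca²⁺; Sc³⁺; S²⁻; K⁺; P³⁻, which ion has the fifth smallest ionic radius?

Isoelectronic series (18 e⁻ each). Size is set by nuclear charge: more protons means a smaller ion. Ti⁴⁺ (Z=22), Sc³⁺ (Z=21), Ca²⁺ (Z=20), K⁺ (Z=19), S²⁻ (Z=16), P³⁻ (Z=15).
So the order is Ti⁴⁺ < Sc³⁺ < Ca²⁺ < K⁺ < S²⁻ < P³⁻; the 5th-smallest ion is S²⁻.

S²⁻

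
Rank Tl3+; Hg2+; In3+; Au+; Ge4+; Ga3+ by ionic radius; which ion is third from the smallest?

In3+

First list Z and electron count for each: Ge4+: 28 e⁻, Z=32, Ga3+: 28 e⁻, Z=31, In3+: 46 e⁻, Z=49, Tl3+: 78 e⁻, Z=81, Hg2+: 78 e⁻, Z=80, Au+: 78 e⁻, Z=79. Ge4+ < Ga3+ (both 28 e⁻, Z=32>31); Ga3+ < In3+ (same group, period 4 vs 5); In3+ < Tl3+ (same group, 1 shell fewer); Tl3+ < Hg2+ (both 78 e⁻, Z=81>80); Hg2+ < Au+ (isoelectronic, higher Z=80 is smaller).
That gives Ge4+ < Ga3+ < In3+ < Tl3+ < Hg2+ < Au+. From the smallest end, number 3 is In3+.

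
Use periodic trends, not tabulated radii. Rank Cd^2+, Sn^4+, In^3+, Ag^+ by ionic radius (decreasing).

Isoelectronic series (46 e⁻ each). Size is set by nuclear charge: more protons means a smaller ion. Sn^4+ (Z=50), In^3+ (Z=49), Cd^2+ (Z=48), Ag^+ (Z=47).

Ag^+ > Cd^2+ > In^3+ > Sn^4+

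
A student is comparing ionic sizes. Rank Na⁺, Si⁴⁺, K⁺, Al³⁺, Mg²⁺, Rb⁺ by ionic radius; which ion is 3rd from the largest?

Electron counts and nuclear charges: Si⁴⁺ (Z=14, 10 e⁻), Al³⁺ (Z=13, 10 e⁻), Mg²⁺ (Z=12, 10 e⁻), Na⁺ (Z=11, 10 e⁻), K⁺ (Z=19, 18 e⁻), Rb⁺ (Z=37, 36 e⁻). Si⁴⁺ < Al³⁺ (isoelectronic, higher Z=14 is smaller); Al³⁺ < Mg²⁺ (isoelectronic, higher Z=13 is smaller); Mg²⁺ < Na⁺ (both 10 e⁻, Z=12>11); Na⁺ < K⁺ (same group, 1 shell fewer); K⁺ < Rb⁺ (same group, 1 shell fewer).
Full ascending order: Si⁴⁺ < Al³⁺ < Mg²⁺ < Na⁺ < K⁺ < Rb⁺. Counting from the largest, position 3 is Na⁺.

Na⁺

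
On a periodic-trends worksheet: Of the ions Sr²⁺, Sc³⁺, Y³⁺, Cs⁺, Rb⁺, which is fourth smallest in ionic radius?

First list Z and electron count for each: Sc³⁺ has 18 e⁻ (Z=21), Y³⁺ has 36 e⁻ (Z=39), Sr²⁺ has 36 e⁻ (Z=38), Rb⁺ has 36 e⁻ (Z=37), Cs⁺ has 54 e⁻ (Z=55). Sc³⁺ < Y³⁺ (same group, 1 shell fewer); Y³⁺ < Sr²⁺ (isoelectronic, higher Z=39 is smaller); Sr²⁺ < Rb⁺ (isoelectronic, higher Z=38 is smaller); Rb⁺ < Cs⁺ (same group, period 5 vs 6).
Ordering: Sc³⁺ < Y³⁺ < Sr²⁺ < Rb⁺ < Cs⁺. The fourth smallest is Rb⁺.

Rb⁺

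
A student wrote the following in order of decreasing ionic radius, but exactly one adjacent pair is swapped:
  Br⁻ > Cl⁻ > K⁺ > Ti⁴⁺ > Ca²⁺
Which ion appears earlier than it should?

Ti⁴⁺

The pair Ti⁴⁺, Ca²⁺ is the wrong way round — Ti⁴⁺ and Ca²⁺ share 18 electrons; the higher nuclear charge on Ti (Z=22) contracts it more, so Ti⁴⁺ < Ca²⁺. All other adjacent pairs agree with periodic trends, so Ti⁴⁺ is the misplaced ion.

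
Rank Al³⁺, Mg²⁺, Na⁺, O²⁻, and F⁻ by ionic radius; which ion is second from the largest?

F⁻

Isoelectronic series (10 e⁻ each). Size is set by nuclear charge: more protons means a smaller ion. Al³⁺ (Z=13), Mg²⁺ (Z=12), Na⁺ (Z=11), F⁻ (Z=9), O²⁻ (Z=8).
That gives Al³⁺ < Mg²⁺ < Na⁺ < F⁻ < O²⁻. From the largest end, number 2 is F⁻.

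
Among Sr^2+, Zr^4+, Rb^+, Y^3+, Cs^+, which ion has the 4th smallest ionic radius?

First list Z and electron count for each: Zr^4+ has 36 e⁻ (Z=40), Y^3+ has 36 e⁻ (Z=39), Sr^2+ has 36 e⁻ (Z=38), Rb^+ has 36 e⁻ (Z=37), Cs^+ has 54 e⁻ (Z=55). Zr^4+ < Y^3+ (both 36 e⁻, Z=40>39); Y^3+ < Sr^2+ (isoelectronic, higher Z=39 is smaller); Sr^2+ < Rb^+ (isoelectronic, higher Z=38 is smaller); Rb^+ < Cs^+ (same group, period 5 vs 6).
That gives Zr^4+ < Y^3+ < Sr^2+ < Rb^+ < Cs^+. From the smallest end, number 4 is Rb^+.

Rb^+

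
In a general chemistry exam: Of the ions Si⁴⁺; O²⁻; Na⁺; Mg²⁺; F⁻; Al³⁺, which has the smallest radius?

Isoelectronic series (10 e⁻ each). Size is set by nuclear charge: more protons means a smaller ion. Si⁴⁺ (Z=14), Al³⁺ (Z=13), Mg²⁺ (Z=12), Na⁺ (Z=11), F⁻ (Z=9), O²⁻ (Z=8).

Si⁴⁺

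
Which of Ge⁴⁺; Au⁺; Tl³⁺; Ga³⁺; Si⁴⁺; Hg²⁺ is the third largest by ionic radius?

First list Z and electron count for each: Si⁴⁺: 10 e⁻, Z=14, Ge⁴⁺: 28 e⁻, Z=32, Ga³⁺: 28 e⁻, Z=31, Tl³⁺: 78 e⁻, Z=81, Hg²⁺: 78 e⁻, Z=80, Au⁺: 78 e⁻, Z=79. Si⁴⁺ < Ge⁴⁺ (same group, period 3 vs 4); Ge⁴⁺ < Ga³⁺ (isoelectronic, higher Z=32 is smaller); Ga³⁺ < Tl³⁺ (same group, 2 shells fewer); Tl³⁺ < Hg²⁺ (isoelectronic, higher Z=81 is smaller); Hg²⁺ < Au⁺ (both 78 e⁻, Z=80>79).
Ordering: Si⁴⁺ < Ge⁴⁺ < Ga³⁺ < Tl³⁺ < Hg²⁺ < Au⁺. The third largest is Tl³⁺.

Tl³⁺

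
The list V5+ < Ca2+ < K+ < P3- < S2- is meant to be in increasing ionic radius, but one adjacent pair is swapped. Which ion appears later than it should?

The pair P3-, S2- is the wrong way round — they are isoelectronic (18 e⁻) and S has more protons than P (16 vs 15), making S2- smaller. All other adjacent pairs agree with periodic trends, so S2- is the misplaced ion.

S2-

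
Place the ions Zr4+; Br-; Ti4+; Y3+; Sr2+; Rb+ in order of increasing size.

Electron counts and nuclear charges: Ti4+: 18 e⁻, Z=22, Zr4+: 36 e⁻, Z=40, Y3+: 36 e⁻, Z=39, Sr2+: 36 e⁻, Z=38, Rb+: 36 e⁻, Z=37, Br-: 36 e⁻, Z=35. Ti4+ < Zr4+ (same group, period 4 vs 5); Zr4+ < Y3+ (both 36 e⁻, Z=40>39); Y3+ < Sr2+ (both 36 e⁻, Z=39>38); Sr2+ < Rb+ (isoelectronic, higher Z=38 is smaller); Rb+ < Br- (isoelectronic, higher Z=37 is smaller).

Ti4+ < Zr4+ < Y3+ < Sr2+ < Rb+ < Br-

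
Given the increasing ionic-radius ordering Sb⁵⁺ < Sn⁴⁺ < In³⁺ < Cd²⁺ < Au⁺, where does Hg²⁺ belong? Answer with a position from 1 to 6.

5

First list Z and electron count for each: Sb⁵⁺ has 46 e⁻ (Z=51), Sn⁴⁺ has 46 e⁻ (Z=50), In³⁺ has 46 e⁻ (Z=49), Cd²⁺ has 46 e⁻ (Z=48), Hg²⁺ has 78 e⁻ (Z=80), Au⁺ has 78 e⁻ (Z=79). Sb⁵⁺ < Sn⁴⁺ (isoelectronic, higher Z=51 is smaller); Sn⁴⁺ < In³⁺ (isoelectronic, higher Z=50 is smaller); In³⁺ < Cd²⁺ (both 46 e⁻, Z=49>48); Cd²⁺ < Hg²⁺ (same group, 1 shell fewer); Hg²⁺ < Au⁺ (both 78 e⁻, Z=80>79).
The complete sequence is Sb⁵⁺ < Sn⁴⁺ < In³⁺ < Cd²⁺ < Hg²⁺ < Au⁺. Hg²⁺ sits at position 5.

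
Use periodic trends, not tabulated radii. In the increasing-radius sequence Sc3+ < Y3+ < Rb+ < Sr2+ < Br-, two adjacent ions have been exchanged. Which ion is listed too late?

Sr2+

Scanning neighbour by neighbour, only Rb+/Sr2+ violates a trend: both have 36 electrons but Z(Sr)=38 > Z(Rb)=37, so Sr2+ should be the smaller of the two. That makes Sr2+ the one sitting a position late relative to where it belongs.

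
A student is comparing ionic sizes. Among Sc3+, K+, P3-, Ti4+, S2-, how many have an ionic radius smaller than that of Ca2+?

All of these have 18 electrons (isoelectronic). With the same electron cloud, the ion with the most protons pulls it in tightest. Nuclear charges: Ti4+ (Z=22), Sc3+ (Z=21), Ca2+ (Z=20), K+ (Z=19), S2- (Z=16), P3- (Z=15). Highest Z is smallest.
Placing each against Ca2+: smaller — Ti4+, Sc3+; larger — K+, S2-, P3-. That's 2.

2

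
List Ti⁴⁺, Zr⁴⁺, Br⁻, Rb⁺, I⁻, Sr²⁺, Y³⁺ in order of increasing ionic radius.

Ti⁴⁺ < Zr⁴⁺ < Y³⁺ < Sr²⁺ < Rb⁺ < Br⁻ < I⁻

Work out protons and electrons: Ti⁴⁺ has 18 e⁻ (Z=22), Zr⁴⁺ has 36 e⁻ (Z=40), Y³⁺ has 36 e⁻ (Z=39), Sr²⁺ has 36 e⁻ (Z=38), Rb⁺ has 36 e⁻ (Z=37), Br⁻ has 36 e⁻ (Z=35), I⁻ has 54 e⁻ (Z=53). Ti⁴⁺ < Zr⁴⁺ (same group, 1 shell fewer); Zr⁴⁺ < Y³⁺ (both 36 e⁻, Z=40>39); Y³⁺ < Sr²⁺ (both 36 e⁻, Z=39>38); Sr²⁺ < Rb⁺ (both 36 e⁻, Z=38>37); Rb⁺ < Br⁻ (isoelectronic, higher Z=37 is smaller); Br⁻ < I⁻ (same group, period 4 vs 5).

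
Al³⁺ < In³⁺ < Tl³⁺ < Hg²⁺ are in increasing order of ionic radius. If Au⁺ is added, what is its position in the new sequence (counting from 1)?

Work out protons and electrons: Al³⁺ has 10 e⁻ (Z=13), In³⁺ has 46 e⁻ (Z=49), Tl³⁺ has 78 e⁻ (Z=81), Hg²⁺ has 78 e⁻ (Z=80), Au⁺ has 78 e⁻ (Z=79). Al³⁺ < In³⁺ (same group, 2 shells fewer); In³⁺ < Tl³⁺ (same group, period 5 vs 6); Tl³⁺ < Hg²⁺ (both 78 e⁻, Z=81>80); Hg²⁺ < Au⁺ (isoelectronic, higher Z=80 is smaller).
With Au⁺ included the full order is Al³⁺ < In³⁺ < Tl³⁺ < Hg²⁺ < Au⁺, so it takes position 5.

5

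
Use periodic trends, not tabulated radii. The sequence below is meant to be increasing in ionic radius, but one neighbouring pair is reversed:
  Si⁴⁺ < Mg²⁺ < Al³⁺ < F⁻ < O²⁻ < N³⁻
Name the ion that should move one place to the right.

Mg²⁺

Compare adjacent ions: Al³⁺ and Mg²⁺ share 10 electrons; the higher nuclear charge on Al (Z=13) contracts it more, so Al³⁺ < Mg²⁺ — yet in this increasing list Mg²⁺ sits before Al³⁺. Nothing else is reversed, so Mg²⁺ should move one place to the right.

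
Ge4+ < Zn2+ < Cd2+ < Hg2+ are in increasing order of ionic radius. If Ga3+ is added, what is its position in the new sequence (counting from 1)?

Work out protons and electrons: Ge4+ (Z=32, 28 e⁻), Ga3+ (Z=31, 28 e⁻), Zn2+ (Z=30, 28 e⁻), Cd2+ (Z=48, 46 e⁻), Hg2+ (Z=80, 78 e⁻). Ge4+ < Ga3+ (both 28 e⁻, Z=32>31); Ga3+ < Zn2+ (both 28 e⁻, Z=31>30); Zn2+ < Cd2+ (same group, period 4 vs 5); Cd2+ < Hg2+ (same group, 1 shell fewer).
Putting Ga3+ in gives Ge4+ < Ga3+ < Zn2+ < Cd2+ < Hg2+; it lands at slot 2.

2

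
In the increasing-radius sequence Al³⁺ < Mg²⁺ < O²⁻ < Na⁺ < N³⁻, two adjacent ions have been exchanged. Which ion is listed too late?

Na⁺

Scanning neighbour by neighbour, only O²⁻/Na⁺ violates a trend: Na⁺ and O²⁻ share 10 electrons; the higher nuclear charge on Na (Z=11) contracts it more, so Na⁺ < O²⁻. That makes Na⁺ the one sitting a position late relative to where it belongs.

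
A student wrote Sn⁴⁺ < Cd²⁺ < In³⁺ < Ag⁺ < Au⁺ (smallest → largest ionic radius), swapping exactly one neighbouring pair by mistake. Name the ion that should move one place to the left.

Check each adjacent pair. Cd²⁺ and In³⁺ are reversed: both have 46 electrons but Z(In)=49 > Z(Cd)=48, so In³⁺ should be the smaller of the two. No other neighbouring pair contradicts the periodic trends, so In³⁺ is the ion listed too late.

In³⁺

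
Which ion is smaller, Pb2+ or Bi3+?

All of these have 80 electrons (isoelectronic). With the same electron cloud, the ion with the most protons pulls it in tightest. Nuclear charges: Bi3+ (Z=83), Pb2+ (Z=82). Highest Z is smallest.

Bi3+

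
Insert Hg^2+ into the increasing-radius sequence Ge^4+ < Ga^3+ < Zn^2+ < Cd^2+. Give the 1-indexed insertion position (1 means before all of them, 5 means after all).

Work out protons and electrons: Ge^4+ has 28 e⁻ (Z=32), Ga^3+ has 28 e⁻ (Z=31), Zn^2+ has 28 e⁻ (Z=30), Cd^2+ has 46 e⁻ (Z=48), Hg^2+ has 78 e⁻ (Z=80). Ge^4+ < Ga^3+ (both 28 e⁻, Z=32>31); Ga^3+ < Zn^2+ (both 28 e⁻, Z=31>30); Zn^2+ < Cd^2+ (same group, 1 shell fewer); Cd^2+ < Hg^2+ (same group, period 5 vs 6).
Merged order: Ge^4+ < Ga^3+ < Zn^2+ < Cd^2+ < Hg^2+ — Hg^2+ is number 5.

5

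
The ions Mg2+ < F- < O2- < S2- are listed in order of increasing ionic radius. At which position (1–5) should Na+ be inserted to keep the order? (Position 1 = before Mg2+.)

2

Tabulating Z and e⁻: Mg2+ (Z=12, 10 e⁻), Na+ (Z=11, 10 e⁻), F- (Z=9, 10 e⁻), O2- (Z=8, 10 e⁻), S2- (Z=16, 18 e⁻). Mg2+ < Na+ (both 10 e⁻, Z=12>11); Na+ < F- (isoelectronic, higher Z=11 is smaller); F- < O2- (isoelectronic, higher Z=9 is smaller); O2- < S2- (same group, period 2 vs 3).
With Na+ included the full order is Mg2+ < Na+ < F- < O2- < S2-, so it takes position 2.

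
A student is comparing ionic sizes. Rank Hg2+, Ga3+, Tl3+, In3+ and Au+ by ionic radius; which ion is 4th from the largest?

In3+

Electron counts and nuclear charges: Ga3+ has 28 e⁻ (Z=31), In3+ has 46 e⁻ (Z=49), Tl3+ has 78 e⁻ (Z=81), Hg2+ has 78 e⁻ (Z=80), Au+ has 78 e⁻ (Z=79). Ga3+ < In3+ (same group, 1 shell fewer); In3+ < Tl3+ (same group, 1 shell fewer); Tl3+ < Hg2+ (isoelectronic, higher Z=81 is smaller); Hg2+ < Au+ (both 78 e⁻, Z=80>79).
That gives Ga3+ < In3+ < Tl3+ < Hg2+ < Au+. From the largest end, number 4 is In3+.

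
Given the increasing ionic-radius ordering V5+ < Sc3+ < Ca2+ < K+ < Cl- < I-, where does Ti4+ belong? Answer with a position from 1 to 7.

2

First list Z and electron count for each: V5+: 18 e⁻, Z=23, Ti4+: 18 e⁻, Z=22, Sc3+: 18 e⁻, Z=21, Ca2+: 18 e⁻, Z=20, K+: 18 e⁻, Z=19, Cl-: 18 e⁻, Z=17, I-: 54 e⁻, Z=53. V5+ < Ti4+ (isoelectronic, higher Z=23 is smaller); Ti4+ < Sc3+ (both 18 e⁻, Z=22>21); Sc3+ < Ca2+ (both 18 e⁻, Z=21>20); Ca2+ < K+ (isoelectronic, higher Z=20 is smaller); K+ < Cl- (isoelectronic, higher Z=19 is smaller); Cl- < I- (same group, period 3 vs 5).
Merged order: V5+ < Ti4+ < Sc3+ < Ca2+ < K+ < Cl- < I- — Ti4+ is number 2.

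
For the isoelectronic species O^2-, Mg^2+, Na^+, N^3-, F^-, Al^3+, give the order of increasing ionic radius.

Al^3+ < Mg^2+ < Na^+ < F^- < O^2- < N^3-

All of these have 10 electrons (isoelectronic). With the same electron cloud, the ion with the most protons pulls it in tightest. Nuclear charges: Al^3+ (Z=13), Mg^2+ (Z=12), Na^+ (Z=11), F^- (Z=9), O^2- (Z=8), N^3- (Z=7). Highest Z is smallest.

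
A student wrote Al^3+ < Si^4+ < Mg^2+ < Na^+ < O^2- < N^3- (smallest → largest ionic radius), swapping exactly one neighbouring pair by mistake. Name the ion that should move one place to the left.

Si^4+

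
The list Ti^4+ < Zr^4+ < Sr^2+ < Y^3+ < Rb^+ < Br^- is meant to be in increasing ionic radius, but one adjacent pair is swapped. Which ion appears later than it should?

Y^3+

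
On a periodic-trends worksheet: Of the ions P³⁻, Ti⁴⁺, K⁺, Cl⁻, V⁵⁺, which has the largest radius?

Isoelectronic series (18 e⁻ each). Size is set by nuclear charge: more protons means a smaller ion. V⁵⁺ (Z=23), Ti⁴⁺ (Z=22), K⁺ (Z=19), Cl⁻ (Z=17), P³⁻ (Z=15).

P³⁻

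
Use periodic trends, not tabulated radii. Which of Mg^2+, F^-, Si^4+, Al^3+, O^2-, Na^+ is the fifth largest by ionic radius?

Isoelectronic series (10 e⁻ each). Size is set by nuclear charge: more protons means a smaller ion. Si^4+ (Z=14), Al^3+ (Z=13), Mg^2+ (Z=12), Na^+ (Z=11), F^- (Z=9), O^2- (Z=8).
Ordering: Si^4+ < Al^3+ < Mg^2+ < Na^+ < F^- < O^2-. The fifth largest is Al^3+.

Al^3+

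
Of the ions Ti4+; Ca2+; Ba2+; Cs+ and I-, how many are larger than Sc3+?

Work out protons and electrons: Ti4+: 18 e⁻, Z=22, Sc3+: 18 e⁻, Z=21, Ca2+: 18 e⁻, Z=20, Ba2+: 54 e⁻, Z=56, Cs+: 54 e⁻, Z=55, I-: 54 e⁻, Z=53. Ti4+ < Sc3+ (isoelectronic, higher Z=22 is smaller); Sc3+ < Ca2+ (both 18 e⁻, Z=21>20); Ca2+ < Ba2+ (same group, 2 shells fewer); Ba2+ < Cs+ (both 54 e⁻, Z=56>55); Cs+ < I- (isoelectronic, higher Z=55 is smaller).
Placing each against Sc3+: smaller — Ti4+; larger — Ca2+, Ba2+, Cs+, I-. So 4 are larger.

4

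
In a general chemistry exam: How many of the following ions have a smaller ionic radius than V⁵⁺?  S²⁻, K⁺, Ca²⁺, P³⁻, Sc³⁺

All of these have 18 electrons (isoelectronic). With the same electron cloud, the ion with the most protons pulls it in tightest. Nuclear charges: V⁵⁺ (Z=23), Sc³⁺ (Z=21), Ca²⁺ (Z=20), K⁺ (Z=19), S²⁻ (Z=16), P³⁻ (Z=15). Highest Z is smallest.
Ordering all of them (including V⁵⁺) by radius gives V⁵⁺ < Sc³⁺ < Ca²⁺ < K⁺ < S²⁻ < P³⁻. That's 0.

0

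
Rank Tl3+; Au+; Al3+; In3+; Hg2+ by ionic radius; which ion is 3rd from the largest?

Tl3+

Electron counts and nuclear charges: Al3+ (Z=13, 10 e⁻), In3+ (Z=49, 46 e⁻), Tl3+ (Z=81, 78 e⁻), Hg2+ (Z=80, 78 e⁻), Au+ (Z=79, 78 e⁻). Al3+ < In3+ (same group, period 3 vs 5); In3+ < Tl3+ (same group, period 5 vs 6); Tl3+ < Hg2+ (isoelectronic, higher Z=81 is smaller); Hg2+ < Au+ (isoelectronic, higher Z=80 is smaller).
Full ascending order: Al3+ < In3+ < Tl3+ < Hg2+ < Au+. Counting from the largest, position 3 is Tl3+.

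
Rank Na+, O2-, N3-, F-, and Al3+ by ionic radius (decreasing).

N3- > O2- > F- > Na+ > Al3+

Isoelectronic series (10 e⁻ each). Size is set by nuclear charge: more protons means a smaller ion. Al3+ (Z=13), Na+ (Z=11), F- (Z=9), O2- (Z=8), N3- (Z=7).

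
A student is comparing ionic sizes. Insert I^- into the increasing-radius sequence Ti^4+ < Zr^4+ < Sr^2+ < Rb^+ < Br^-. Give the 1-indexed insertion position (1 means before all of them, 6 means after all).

Electron counts and nuclear charges: Ti^4+ (Z=22, 18 e⁻), Zr^4+ (Z=40, 36 e⁻), Sr^2+ (Z=38, 36 e⁻), Rb^+ (Z=37, 36 e⁻), Br^- (Z=35, 36 e⁻), I^- (Z=53, 54 e⁻). Ti^4+ < Zr^4+ (same group, 1 shell fewer); Zr^4+ < Sr^2+ (both 36 e⁻, Z=40>38); Sr^2+ < Rb^+ (isoelectronic, higher Z=38 is smaller); Rb^+ < Br^- (isoelectronic, higher Z=37 is smaller); Br^- < I^- (same group, 1 shell fewer).
Putting I^- in gives Ti^4+ < Zr^4+ < Sr^2+ < Rb^+ < Br^- < I^-; it lands at slot 6.

6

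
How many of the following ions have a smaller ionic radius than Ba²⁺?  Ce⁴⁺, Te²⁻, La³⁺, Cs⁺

2

These species are isoelectronic with 54 electrons. The only difference is the number of protons: Ce⁴⁺ (Z=58), La³⁺ (Z=57), Ba²⁺ (Z=56), Cs⁺ (Z=55), Te²⁻ (Z=52). The strongest nuclear pull (Ce⁴⁺) gives the smallest ion.
Ordering all of them (including Ba²⁺) by radius gives Ce⁴⁺ < La³⁺ < Ba²⁺ < Cs⁺ < Te²⁻. So 2 are smaller.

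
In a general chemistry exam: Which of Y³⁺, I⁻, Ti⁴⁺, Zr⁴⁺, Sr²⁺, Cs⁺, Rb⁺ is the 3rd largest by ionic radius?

Ti⁴⁺ has 18 e⁻ (Z=22), Zr⁴⁺ has 36 e⁻ (Z=40), Y³⁺ has 36 e⁻ (Z=39), Sr²⁺ has 36 e⁻ (Z=38), Rb⁺ has 36 e⁻ (Z=37), Cs⁺ has 54 e⁻ (Z=55), I⁻ has 54 e⁻ (Z=53). Ti⁴⁺ < Zr⁴⁺ (same group, period 4 vs 5); Zr⁴⁺ < Y³⁺ (both 36 e⁻, Z=40>39); Y³⁺ < Sr²⁺ (both 36 e⁻, Z=39>38); Sr²⁺ < Rb⁺ (isoelectronic, higher Z=38 is smaller); Rb⁺ < Cs⁺ (same group, 1 shell fewer); Cs⁺ < I⁻ (isoelectronic, higher Z=55 is smaller).
That gives Ti⁴⁺ < Zr⁴⁺ < Y³⁺ < Sr²⁺ < Rb⁺ < Cs⁺ < I⁻. From the largest end, number 3 is Rb⁺.

Rb⁺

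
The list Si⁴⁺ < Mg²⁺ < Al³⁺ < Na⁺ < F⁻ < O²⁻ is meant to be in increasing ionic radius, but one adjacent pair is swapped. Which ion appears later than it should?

Al³⁺

The pair Mg²⁺, Al³⁺ is the wrong way round — both have 10 electrons but Z(Al)=13 > Z(Mg)=12, so Al³⁺ should be the smaller of the two. All other adjacent pairs agree with periodic trends, so Al³⁺ is the misplaced ion.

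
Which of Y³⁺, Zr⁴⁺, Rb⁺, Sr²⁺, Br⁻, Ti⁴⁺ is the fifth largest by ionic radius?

Zr⁴⁺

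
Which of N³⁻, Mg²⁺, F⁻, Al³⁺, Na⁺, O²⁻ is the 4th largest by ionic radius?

Each ion has 10 electrons. The ranking follows nuclear charge in reverse — greater Z gives a smaller radius. Al³⁺ (Z=13), Mg²⁺ (Z=12), Na⁺ (Z=11), F⁻ (Z=9), O²⁻ (Z=8), N³⁻ (Z=7).
So the order is Al³⁺ < Mg²⁺ < Na⁺ < F⁻ < O²⁻ < N³⁻; the 4th-largest ion is Na⁺.

Na⁺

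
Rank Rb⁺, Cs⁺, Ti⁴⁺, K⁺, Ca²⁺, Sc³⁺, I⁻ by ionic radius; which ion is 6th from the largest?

Work out protons and electrons: Ti⁴⁺ has 18 e⁻ (Z=22), Sc³⁺ has 18 e⁻ (Z=21), Ca²⁺ has 18 e⁻ (Z=20), K⁺ has 18 e⁻ (Z=19), Rb⁺ has 36 e⁻ (Z=37), Cs⁺ has 54 e⁻ (Z=55), I⁻ has 54 e⁻ (Z=53). Ti⁴⁺ < Sc³⁺ (both 18 e⁻, Z=22>21); Sc³⁺ < Ca²⁺ (isoelectronic, higher Z=21 is smaller); Ca²⁺ < K⁺ (both 18 e⁻, Z=20>19); K⁺ < Rb⁺ (same group, period 4 vs 5); Rb⁺ < Cs⁺ (same group, 1 shell fewer); Cs⁺ < I⁻ (isoelectronic, higher Z=55 is smaller).
Full ascending order: Ti⁴⁺ < Sc³⁺ < Ca²⁺ < K⁺ < Rb⁺ < Cs⁺ < I⁻. Counting from the largest, position 6 is Sc³⁺.

Sc³⁺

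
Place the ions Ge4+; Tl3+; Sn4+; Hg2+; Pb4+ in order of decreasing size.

Hg2+ > Tl3+ > Pb4+ > Sn4+ > Ge4+

Work out protons and electrons: Ge4+: 28 e⁻, Z=32, Sn4+: 46 e⁻, Z=50, Pb4+: 78 e⁻, Z=82, Tl3+: 78 e⁻, Z=81, Hg2+: 78 e⁻, Z=80. Ge4+ < Sn4+ (same group, period 4 vs 5); Sn4+ < Pb4+ (same group, 1 shell fewer); Pb4+ < Tl3+ (both 78 e⁻, Z=82>81); Tl3+ < Hg2+ (isoelectronic, higher Z=81 is smaller).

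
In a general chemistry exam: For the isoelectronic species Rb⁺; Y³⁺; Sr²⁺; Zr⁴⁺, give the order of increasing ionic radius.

These species are isoelectronic with 36 electrons. The only difference is the number of protons: Zr⁴⁺ (Z=40), Y³⁺ (Z=39), Sr²⁺ (Z=38), Rb⁺ (Z=37). The strongest nuclear pull (Zr⁴⁺) gives the smallest ion.

Zr⁴⁺ < Y³⁺ < Sr²⁺ < Rb⁺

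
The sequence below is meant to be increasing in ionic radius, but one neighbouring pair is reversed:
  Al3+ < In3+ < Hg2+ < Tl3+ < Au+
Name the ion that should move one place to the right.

Hg2+

Scanning neighbour by neighbour, only Hg2+/Tl3+ violates a trend: they are isoelectronic (78 e⁻) and Tl has more protons than Hg (81 vs 80), making Tl3+ smaller. That makes Hg2+ the one sitting a position early relative to where it belongs.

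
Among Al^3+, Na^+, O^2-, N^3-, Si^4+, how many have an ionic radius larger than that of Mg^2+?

3

Isoelectronic series (10 e⁻ each). Size is set by nuclear charge: more protons means a smaller ion. Si^4+ (Z=14), Al^3+ (Z=13), Mg^2+ (Z=12), Na^+ (Z=11), O^2- (Z=8), N^3- (Z=7).
Overall: Si^4+ < Al^3+ < Mg^2+ < Na^+ < O^2- < N^3-. Mg^2+ has 2 below it and 3 above. So 3 are larger.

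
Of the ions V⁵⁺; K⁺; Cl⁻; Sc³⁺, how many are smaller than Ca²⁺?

2

These species are isoelectronic with 18 electrons. The only difference is the number of protons: V⁵⁺ (Z=23), Sc³⁺ (Z=21), Ca²⁺ (Z=20), K⁺ (Z=19), Cl⁻ (Z=17). The strongest nuclear pull (V⁵⁺) gives the smallest ion.
Overall: V⁵⁺ < Sc³⁺ < Ca²⁺ < K⁺ < Cl⁻. Ca²⁺ has 2 below it and 2 above. Count: 2.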